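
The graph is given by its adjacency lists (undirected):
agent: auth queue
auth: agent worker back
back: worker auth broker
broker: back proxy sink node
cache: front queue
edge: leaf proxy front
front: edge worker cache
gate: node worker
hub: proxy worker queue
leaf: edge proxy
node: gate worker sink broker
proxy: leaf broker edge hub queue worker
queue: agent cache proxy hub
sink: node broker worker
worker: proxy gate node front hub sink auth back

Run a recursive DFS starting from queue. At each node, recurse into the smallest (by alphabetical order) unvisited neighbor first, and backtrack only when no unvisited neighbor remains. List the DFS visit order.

Visit queue
queue → agent
agent → auth
auth → back
back → broker
broker → node
node → gate
gate → worker
worker → front
front → cache
front → edge
edge → leaf
leaf → proxy
proxy → hub
worker → sink

queue agent auth back broker node gate worker front cache edge leaf proxy hub sink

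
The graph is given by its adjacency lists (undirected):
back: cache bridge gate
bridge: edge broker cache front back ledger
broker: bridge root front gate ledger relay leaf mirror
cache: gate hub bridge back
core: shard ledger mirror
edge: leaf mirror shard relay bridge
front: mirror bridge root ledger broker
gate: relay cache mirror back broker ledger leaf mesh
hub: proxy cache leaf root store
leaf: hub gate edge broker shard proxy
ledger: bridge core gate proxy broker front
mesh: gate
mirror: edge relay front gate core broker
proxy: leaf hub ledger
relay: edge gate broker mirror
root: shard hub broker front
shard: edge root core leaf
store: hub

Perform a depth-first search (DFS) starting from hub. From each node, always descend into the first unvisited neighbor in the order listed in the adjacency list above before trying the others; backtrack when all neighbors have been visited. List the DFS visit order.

Visit hub
hub → proxy
proxy → leaf
leaf → gate
gate → relay
relay → edge
edge → mirror
mirror → front
front → bridge
bridge → broker
broker → root
root → shard
shard → core
core → ledger
bridge → cache
cache → back
gate → mesh
hub → store

hub -> proxy -> leaf -> gate -> relay -> edge -> mirror -> front -> bridge -> broker -> root -> shard -> core -> ledger -> cache -> back -> mesh -> store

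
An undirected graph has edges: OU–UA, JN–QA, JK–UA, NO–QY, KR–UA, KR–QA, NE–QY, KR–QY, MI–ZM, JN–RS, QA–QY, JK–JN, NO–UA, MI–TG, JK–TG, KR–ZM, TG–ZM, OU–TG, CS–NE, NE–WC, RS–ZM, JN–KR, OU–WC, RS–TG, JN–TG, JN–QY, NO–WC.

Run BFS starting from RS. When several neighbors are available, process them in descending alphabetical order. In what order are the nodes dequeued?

Visit RS; enqueue ZM, TG, JN → queue [ZM, TG, JN]
Visit ZM; enqueue MI, KR → queue [TG, JN, MI, KR]
Visit TG; enqueue OU, JK → queue [JN, MI, KR, OU, JK]
Visit JN; enqueue QY, QA → queue [MI, KR, OU, JK, QY, QA]
Visit MI → queue [KR, OU, JK, QY, QA]
Visit KR; enqueue UA → queue [OU, JK, QY, QA, UA]
Visit OU; enqueue WC → queue [JK, QY, QA, UA, WC]
Visit JK → queue [QY, QA, UA, WC]
Visit QY; enqueue NO, NE → queue [QA, UA, WC, NO, NE]
Visit QA → queue [UA, WC, NO, NE]
Visit UA → queue [WC, NO, NE]
Visit WC → queue [NO, NE]
Visit NO → queue [NE]
Visit NE; enqueue CS → queue [CS]
Visit CS → queue []

RS, ZM, TG, JN, MI, KR, OU, JK, QY, QA, UA, WC, NO, NE, CS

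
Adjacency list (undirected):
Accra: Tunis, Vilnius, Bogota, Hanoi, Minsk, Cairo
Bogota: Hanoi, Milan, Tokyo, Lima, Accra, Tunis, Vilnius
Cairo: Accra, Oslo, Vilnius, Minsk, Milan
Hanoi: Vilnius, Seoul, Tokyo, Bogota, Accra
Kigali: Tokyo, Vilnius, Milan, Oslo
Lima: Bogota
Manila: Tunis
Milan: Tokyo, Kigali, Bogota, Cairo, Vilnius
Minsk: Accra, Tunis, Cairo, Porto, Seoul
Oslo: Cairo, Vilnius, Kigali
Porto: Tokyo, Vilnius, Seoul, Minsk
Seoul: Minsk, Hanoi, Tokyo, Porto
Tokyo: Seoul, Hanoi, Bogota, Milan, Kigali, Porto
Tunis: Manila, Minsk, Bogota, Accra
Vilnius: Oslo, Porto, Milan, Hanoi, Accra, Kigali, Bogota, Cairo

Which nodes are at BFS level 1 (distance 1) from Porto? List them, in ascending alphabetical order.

Minsk, Seoul, Tokyo, Vilnius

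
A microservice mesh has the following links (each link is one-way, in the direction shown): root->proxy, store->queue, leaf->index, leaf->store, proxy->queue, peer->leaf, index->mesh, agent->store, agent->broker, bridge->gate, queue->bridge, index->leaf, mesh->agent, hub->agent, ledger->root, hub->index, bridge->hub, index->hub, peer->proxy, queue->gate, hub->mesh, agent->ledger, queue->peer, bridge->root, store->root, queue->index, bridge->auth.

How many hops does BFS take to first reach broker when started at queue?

Level 0: queue
Level 1: bridge, gate, index, peer
Level 2: auth, hub, leaf, mesh, proxy, root
Level 3: agent, store
Level 4: broker, ledger
broker first appears at level 4.

4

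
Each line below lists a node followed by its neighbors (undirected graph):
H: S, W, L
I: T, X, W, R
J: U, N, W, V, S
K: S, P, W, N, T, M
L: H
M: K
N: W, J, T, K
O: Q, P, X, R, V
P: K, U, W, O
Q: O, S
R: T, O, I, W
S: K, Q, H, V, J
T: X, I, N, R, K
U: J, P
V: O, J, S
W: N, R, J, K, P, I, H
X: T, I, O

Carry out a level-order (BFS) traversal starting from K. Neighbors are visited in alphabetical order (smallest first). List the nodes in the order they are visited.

Visit K; enqueue M, N, P, S, T, W → queue [M, N, P, S, T, W]
Visit M → queue [N, P, S, T, W]
Visit N; enqueue J → queue [P, S, T, W, J]
Visit P; enqueue O, U → queue [S, T, W, J, O, U]
Visit S; enqueue H, Q, V → queue [T, W, J, O, U, H, Q, V]
Visit T; enqueue I, R, X → queue [W, J, O, U, H, Q, V, I, R, X]
Visit W → queue [J, O, U, H, Q, V, I, R, X]
Visit J → queue [O, U, H, Q, V, I, R, X]
Visit O → queue [U, H, Q, V, I, R, X]
Visit U → queue [H, Q, V, I, R, X]
Visit H; enqueue L → queue [Q, V, I, R, X, L]
Visit Q → queue [V, I, R, X, L]
Visit V → queue [I, R, X, L]
Visit I → queue [R, X, L]
Visit R → queue [X, L]
Visit X → queue [L]
Visit L → queue []

K, M, N, P, S, T, W, J, O, U, H, Q, V, I, R, X, L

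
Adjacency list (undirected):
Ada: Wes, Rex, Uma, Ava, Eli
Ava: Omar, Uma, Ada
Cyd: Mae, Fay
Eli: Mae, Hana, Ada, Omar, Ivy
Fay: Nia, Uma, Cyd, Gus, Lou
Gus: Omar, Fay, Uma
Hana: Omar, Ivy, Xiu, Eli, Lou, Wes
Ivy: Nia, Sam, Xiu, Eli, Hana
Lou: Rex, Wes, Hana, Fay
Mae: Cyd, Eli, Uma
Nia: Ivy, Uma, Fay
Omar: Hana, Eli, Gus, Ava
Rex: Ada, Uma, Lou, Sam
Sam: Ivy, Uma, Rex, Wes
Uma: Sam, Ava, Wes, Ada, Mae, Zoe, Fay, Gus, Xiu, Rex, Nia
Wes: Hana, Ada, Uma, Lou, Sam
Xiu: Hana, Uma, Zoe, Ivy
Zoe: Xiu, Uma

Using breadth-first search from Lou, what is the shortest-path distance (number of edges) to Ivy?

2

Level 0: Lou
Level 1: Fay, Hana, Rex, Wes
Level 2: Ada, Cyd, Eli, Gus, Ivy, Nia, Omar, Sam, Uma, Xiu
Level 3: Ava, Mae, Zoe
Ivy first appears at level 2.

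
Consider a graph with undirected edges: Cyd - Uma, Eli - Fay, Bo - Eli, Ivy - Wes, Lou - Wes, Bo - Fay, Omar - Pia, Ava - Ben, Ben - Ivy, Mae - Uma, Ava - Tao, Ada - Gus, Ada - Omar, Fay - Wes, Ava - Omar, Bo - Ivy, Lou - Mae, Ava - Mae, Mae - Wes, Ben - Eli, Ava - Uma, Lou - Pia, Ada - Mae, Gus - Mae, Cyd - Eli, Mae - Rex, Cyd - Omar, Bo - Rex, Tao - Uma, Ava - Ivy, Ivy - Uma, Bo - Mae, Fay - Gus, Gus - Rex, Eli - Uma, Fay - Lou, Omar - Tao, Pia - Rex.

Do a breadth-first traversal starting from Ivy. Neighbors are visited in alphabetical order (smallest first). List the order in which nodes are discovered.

Visit Ivy; enqueue Ava, Ben, Bo, Uma, Wes → queue [Ava, Ben, Bo, Uma, Wes]
Visit Ava; enqueue Mae, Omar, Tao → queue [Ben, Bo, Uma, Wes, Mae, Omar, Tao]
Visit Ben; enqueue Eli → queue [Bo, Uma, Wes, Mae, Omar, Tao, Eli]
Visit Bo; enqueue Fay, Rex → queue [Uma, Wes, Mae, Omar, Tao, Eli, Fay, Rex]
Visit Uma; enqueue Cyd → queue [Wes, Mae, Omar, Tao, Eli, Fay, Rex, Cyd]
Visit Wes; enqueue Lou → queue [Mae, Omar, Tao, Eli, Fay, Rex, Cyd, Lou]
Visit Mae; enqueue Ada, Gus → queue [Omar, Tao, Eli, Fay, Rex, Cyd, Lou, Ada, Gus]
Visit Omar; enqueue Pia → queue [Tao, Eli, Fay, Rex, Cyd, Lou, Ada, Gus, Pia]
Visit Tao → queue [Eli, Fay, Rex, Cyd, Lou, Ada, Gus, Pia]
Visit Eli → queue [Fay, Rex, Cyd, Lou, Ada, Gus, Pia]
Visit Fay → queue [Rex, Cyd, Lou, Ada, Gus, Pia]
Visit Rex → queue [Cyd, Lou, Ada, Gus, Pia]
Visit Cyd → queue [Lou, Ada, Gus, Pia]
Visit Lou → queue [Ada, Gus, Pia]
Visit Ada → queue [Gus, Pia]
Visit Gus → queue [Pia]
Visit Pia → queue []

Ivy → Ava → Ben → Bo → Uma → Wes → Mae → Omar → Tao → Eli → Fay → Rex → Cyd → Lou → Ada → Gus → Pia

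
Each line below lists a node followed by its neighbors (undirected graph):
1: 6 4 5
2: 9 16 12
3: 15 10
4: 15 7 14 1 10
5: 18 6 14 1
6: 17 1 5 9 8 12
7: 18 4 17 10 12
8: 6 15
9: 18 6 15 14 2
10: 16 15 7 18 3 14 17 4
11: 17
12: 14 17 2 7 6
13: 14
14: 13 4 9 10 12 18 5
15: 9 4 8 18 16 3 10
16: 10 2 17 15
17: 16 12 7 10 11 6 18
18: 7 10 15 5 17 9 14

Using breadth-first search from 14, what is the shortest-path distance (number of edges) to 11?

Level 0: 14
Level 1: 4, 5, 9, 10, 12, 13, 18
Level 2: 1, 2, 3, 6, 7, 15, 16, 17
Level 3: 8, 11
11 first appears at level 3.

3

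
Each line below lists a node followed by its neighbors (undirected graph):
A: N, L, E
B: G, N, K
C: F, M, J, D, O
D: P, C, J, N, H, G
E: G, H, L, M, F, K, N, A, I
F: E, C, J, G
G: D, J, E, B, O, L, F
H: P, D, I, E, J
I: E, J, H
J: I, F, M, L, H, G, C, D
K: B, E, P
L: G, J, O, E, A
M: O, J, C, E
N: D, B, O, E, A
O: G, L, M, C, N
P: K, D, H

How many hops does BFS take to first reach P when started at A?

Level 0: A
Level 1: E, L, N
Level 2: B, D, F, G, H, I, J, K, M, O
Level 3: C, P
P first appears at level 3.

3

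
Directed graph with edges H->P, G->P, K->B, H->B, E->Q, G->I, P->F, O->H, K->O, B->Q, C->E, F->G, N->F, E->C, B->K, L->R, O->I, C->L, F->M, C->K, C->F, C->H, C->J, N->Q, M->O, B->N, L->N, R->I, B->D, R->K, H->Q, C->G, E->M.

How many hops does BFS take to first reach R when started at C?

2

Level 0: C
Level 1: E, F, G, H, J, K, L
Level 2: B, I, M, N, O, P, Q, R
Level 3: D
R first appears at level 2.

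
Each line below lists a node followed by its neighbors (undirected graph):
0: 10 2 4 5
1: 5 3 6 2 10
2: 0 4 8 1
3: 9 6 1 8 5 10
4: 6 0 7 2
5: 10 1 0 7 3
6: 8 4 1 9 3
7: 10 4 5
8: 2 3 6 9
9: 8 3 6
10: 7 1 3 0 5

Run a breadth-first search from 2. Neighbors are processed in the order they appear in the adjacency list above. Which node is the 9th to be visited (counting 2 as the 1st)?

Visit 2; enqueue 0, 4, 8, 1 → queue [0, 4, 8, 1]
Visit 0; enqueue 10, 5 → queue [4, 8, 1, 10, 5]
Visit 4; enqueue 6, 7 → queue [8, 1, 10, 5, 6, 7]
Visit 8; enqueue 3, 9 → queue [1, 10, 5, 6, 7, 3, 9]
Visit 1 → queue [10, 5, 6, 7, 3, 9]
Visit 10 → queue [5, 6, 7, 3, 9]
Visit 5 → queue [6, 7, 3, 9]
Visit 6 → queue [7, 3, 9]
Visit 7 → queue [3, 9]
Visit 3 → queue [9]
Visit 9 → queue []

Visit order: 2, 0, 4, 8, 1, 10, 5, 6, 7, 3, 9

7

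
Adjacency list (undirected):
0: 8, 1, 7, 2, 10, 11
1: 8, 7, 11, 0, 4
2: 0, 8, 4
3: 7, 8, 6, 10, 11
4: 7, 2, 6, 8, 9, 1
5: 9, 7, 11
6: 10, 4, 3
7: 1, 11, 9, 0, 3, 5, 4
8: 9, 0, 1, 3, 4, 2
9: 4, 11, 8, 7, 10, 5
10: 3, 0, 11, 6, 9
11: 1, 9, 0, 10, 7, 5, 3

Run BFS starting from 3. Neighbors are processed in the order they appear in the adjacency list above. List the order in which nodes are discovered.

Visit 3; enqueue 7, 8, 6, 10, 11 → queue [7, 8, 6, 10, 11]
Visit 7; enqueue 1, 9, 0, 5, 4 → queue [8, 6, 10, 11, 1, 9, 0, 5, 4]
Visit 8; enqueue 2 → queue [6, 10, 11, 1, 9, 0, 5, 4, 2]
Visit 6 → queue [10, 11, 1, 9, 0, 5, 4, 2]
Visit 10 → queue [11, 1, 9, 0, 5, 4, 2]
Visit 11 → queue [1, 9, 0, 5, 4, 2]
Visit 1 → queue [9, 0, 5, 4, 2]
Visit 9 → queue [0, 5, 4, 2]
Visit 0 → queue [5, 4, 2]
Visit 5 → queue [4, 2]
Visit 4 → queue [2]
Visit 2 → queue []

3 -> 7 -> 8 -> 6 -> 10 -> 11 -> 1 -> 9 -> 0 -> 5 -> 4 -> 2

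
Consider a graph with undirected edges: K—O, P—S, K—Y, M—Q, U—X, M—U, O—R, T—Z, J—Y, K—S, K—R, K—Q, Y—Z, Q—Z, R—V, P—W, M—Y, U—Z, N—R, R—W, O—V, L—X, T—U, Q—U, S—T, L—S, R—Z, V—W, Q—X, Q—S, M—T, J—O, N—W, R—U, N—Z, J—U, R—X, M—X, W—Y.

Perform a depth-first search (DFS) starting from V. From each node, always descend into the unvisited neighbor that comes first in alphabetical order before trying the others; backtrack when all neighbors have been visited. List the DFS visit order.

Visit V
V → O
O → J
J → U
U → M
M → Q
Q → K
K → R
R → N
N → W
W → P
P → S
S → L
L → X
S → T
T → Z
Z → Y

V, O, J, U, M, Q, K, R, N, W, P, S, L, X, T, Z, Y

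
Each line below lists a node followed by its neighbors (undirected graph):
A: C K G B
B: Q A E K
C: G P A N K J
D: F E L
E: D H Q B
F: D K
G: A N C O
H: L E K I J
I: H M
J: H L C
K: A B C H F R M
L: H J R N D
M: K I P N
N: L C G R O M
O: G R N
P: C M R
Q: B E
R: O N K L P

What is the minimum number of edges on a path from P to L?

2

Level 0: P
Level 1: C, M, R
Level 2: A, G, I, J, K, L, N, O
Level 3: B, D, F, H
Level 4: E, Q
L first appears at level 2.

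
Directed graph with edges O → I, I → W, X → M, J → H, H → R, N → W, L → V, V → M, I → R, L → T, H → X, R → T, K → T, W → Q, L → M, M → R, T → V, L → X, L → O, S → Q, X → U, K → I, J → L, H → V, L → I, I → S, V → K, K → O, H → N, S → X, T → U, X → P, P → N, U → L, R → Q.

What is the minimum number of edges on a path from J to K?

Level 0: J
Level 1: H, L
Level 2: I, M, N, O, R, T, V, X
Level 3: K, P, Q, S, U, W
K first appears at level 3.

3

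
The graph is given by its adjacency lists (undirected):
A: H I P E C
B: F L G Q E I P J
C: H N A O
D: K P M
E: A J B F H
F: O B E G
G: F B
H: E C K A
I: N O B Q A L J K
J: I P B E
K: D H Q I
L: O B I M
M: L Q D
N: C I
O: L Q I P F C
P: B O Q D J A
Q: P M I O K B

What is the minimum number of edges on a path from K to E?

2

Level 0: K
Level 1: D, H, I, Q
Level 2: A, B, C, E, J, L, M, N, O, P
Level 3: F, G
E first appears at level 2.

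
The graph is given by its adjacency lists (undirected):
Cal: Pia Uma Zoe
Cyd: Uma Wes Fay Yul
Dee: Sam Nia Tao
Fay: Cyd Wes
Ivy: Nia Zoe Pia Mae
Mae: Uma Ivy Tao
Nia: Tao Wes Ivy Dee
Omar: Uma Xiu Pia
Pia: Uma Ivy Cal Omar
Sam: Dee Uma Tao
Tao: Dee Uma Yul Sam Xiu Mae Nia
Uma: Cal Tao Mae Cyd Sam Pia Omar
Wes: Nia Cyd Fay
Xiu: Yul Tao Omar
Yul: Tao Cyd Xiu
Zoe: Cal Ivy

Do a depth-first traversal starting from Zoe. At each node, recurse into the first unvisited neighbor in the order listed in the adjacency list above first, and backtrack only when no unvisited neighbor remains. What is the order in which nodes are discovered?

Zoe Cal Pia Uma Tao Dee Sam Nia Wes Cyd Fay Yul Xiu Omar Ivy Mae

Visit Zoe
Zoe → Cal
Cal → Pia
Pia → Uma
Uma → Tao
Tao → Dee
Dee → Sam
Dee → Nia
Nia → Wes
Wes → Cyd
Cyd → Fay
Cyd → Yul
Yul → Xiu
Xiu → Omar
Nia → Ivy
Ivy → Mae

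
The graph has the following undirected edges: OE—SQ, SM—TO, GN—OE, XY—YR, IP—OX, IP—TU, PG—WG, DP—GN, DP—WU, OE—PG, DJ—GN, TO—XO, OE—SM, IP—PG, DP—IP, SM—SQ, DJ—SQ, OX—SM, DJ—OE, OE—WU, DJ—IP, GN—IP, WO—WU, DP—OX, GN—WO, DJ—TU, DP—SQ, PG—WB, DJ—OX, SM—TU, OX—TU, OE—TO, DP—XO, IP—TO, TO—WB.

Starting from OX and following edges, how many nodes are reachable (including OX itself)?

BFS from OX visits: OX, DJ, DP, IP, SM, TU, GN, OE, SQ, WU, XO, PG, TO, WO, WB, WG
Reachable nodes: 16 of 18 total.

16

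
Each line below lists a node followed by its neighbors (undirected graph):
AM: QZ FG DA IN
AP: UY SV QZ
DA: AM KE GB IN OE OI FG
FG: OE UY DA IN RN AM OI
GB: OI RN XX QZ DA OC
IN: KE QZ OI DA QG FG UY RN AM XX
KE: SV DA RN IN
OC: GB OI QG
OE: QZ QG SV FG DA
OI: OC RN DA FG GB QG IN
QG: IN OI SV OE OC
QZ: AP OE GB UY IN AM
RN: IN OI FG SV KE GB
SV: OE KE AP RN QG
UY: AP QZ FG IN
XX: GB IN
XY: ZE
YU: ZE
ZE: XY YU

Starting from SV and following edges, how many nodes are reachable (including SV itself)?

BFS from SV visits: SV, OE, KE, AP, RN, QG, QZ, FG, DA, IN, UY, OI, GB, OC, AM, XX
Reachable nodes: 16 of 19 total.

16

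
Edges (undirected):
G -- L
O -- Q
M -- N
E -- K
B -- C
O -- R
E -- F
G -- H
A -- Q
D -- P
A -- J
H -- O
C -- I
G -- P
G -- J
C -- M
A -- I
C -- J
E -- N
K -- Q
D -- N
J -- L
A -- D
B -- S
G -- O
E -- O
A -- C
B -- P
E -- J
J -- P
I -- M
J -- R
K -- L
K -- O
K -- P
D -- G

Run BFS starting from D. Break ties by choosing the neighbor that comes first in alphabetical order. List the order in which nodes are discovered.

Visit D; enqueue A, G, N, P → queue [A, G, N, P]
Visit A; enqueue C, I, J, Q → queue [G, N, P, C, I, J, Q]
Visit G; enqueue H, L, O → queue [N, P, C, I, J, Q, H, L, O]
Visit N; enqueue E, M → queue [P, C, I, J, Q, H, L, O, E, M]
Visit P; enqueue B, K → queue [C, I, J, Q, H, L, O, E, M, B, K]
Visit C → queue [I, J, Q, H, L, O, E, M, B, K]
Visit I → queue [J, Q, H, L, O, E, M, B, K]
Visit J; enqueue R → queue [Q, H, L, O, E, M, B, K, R]
Visit Q → queue [H, L, O, E, M, B, K, R]
Visit H → queue [L, O, E, M, B, K, R]
Visit L → queue [O, E, M, B, K, R]
Visit O → queue [E, M, B, K, R]
Visit E; enqueue F → queue [M, B, K, R, F]
Visit M → queue [B, K, R, F]
Visit B; enqueue S → queue [K, R, F, S]
Visit K → queue [R, F, S]
Visit R → queue [F, S]
Visit F → queue [S]
Visit S → queue []

D → A → G → N → P → C → I → J → Q → H → L → O → E → M → B → K → R → F → S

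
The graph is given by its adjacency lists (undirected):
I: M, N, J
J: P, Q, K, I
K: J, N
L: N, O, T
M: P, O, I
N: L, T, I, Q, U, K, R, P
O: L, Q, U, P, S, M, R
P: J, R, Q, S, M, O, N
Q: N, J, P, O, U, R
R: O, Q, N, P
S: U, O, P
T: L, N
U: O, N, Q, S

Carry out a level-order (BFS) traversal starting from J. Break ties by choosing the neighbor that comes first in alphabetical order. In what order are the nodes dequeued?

J, I, K, P, Q, M, N, O, R, S, U, L, T

Visit J; enqueue I, K, P, Q → queue [I, K, P, Q]
Visit I; enqueue M, N → queue [K, P, Q, M, N]
Visit K → queue [P, Q, M, N]
Visit P; enqueue O, R, S → queue [Q, M, N, O, R, S]
Visit Q; enqueue U → queue [M, N, O, R, S, U]
Visit M → queue [N, O, R, S, U]
Visit N; enqueue L, T → queue [O, R, S, U, L, T]
Visit O → queue [R, S, U, L, T]
Visit R → queue [S, U, L, T]
Visit S → queue [U, L, T]
Visit U → queue [L, T]
Visit L → queue [T]
Visit T → queue []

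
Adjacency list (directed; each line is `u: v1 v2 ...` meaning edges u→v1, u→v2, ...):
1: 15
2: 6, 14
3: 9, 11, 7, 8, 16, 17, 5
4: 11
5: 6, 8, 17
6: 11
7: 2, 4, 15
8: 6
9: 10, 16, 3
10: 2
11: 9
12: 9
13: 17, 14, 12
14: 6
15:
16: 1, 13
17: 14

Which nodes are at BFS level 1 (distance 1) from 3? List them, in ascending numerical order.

5, 7, 8, 9, 11, 16, 17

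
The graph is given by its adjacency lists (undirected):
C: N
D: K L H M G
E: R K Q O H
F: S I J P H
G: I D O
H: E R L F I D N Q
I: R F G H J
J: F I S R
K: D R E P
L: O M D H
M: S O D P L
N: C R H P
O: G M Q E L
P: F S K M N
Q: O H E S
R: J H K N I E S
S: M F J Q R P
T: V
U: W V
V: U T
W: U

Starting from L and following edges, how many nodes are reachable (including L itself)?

17

BFS from L visits: L, D, H, M, O, G, K, E, F, I, N, Q, R, P, S, J, C
Reachable nodes: 17 of 21 total.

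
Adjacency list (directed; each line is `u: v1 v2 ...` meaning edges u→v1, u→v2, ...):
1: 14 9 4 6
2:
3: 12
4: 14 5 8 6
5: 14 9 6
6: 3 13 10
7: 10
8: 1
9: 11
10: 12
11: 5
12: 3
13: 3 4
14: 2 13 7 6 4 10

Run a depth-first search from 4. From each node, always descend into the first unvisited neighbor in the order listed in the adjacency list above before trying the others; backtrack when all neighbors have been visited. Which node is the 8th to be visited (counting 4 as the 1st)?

10

Visit 4
4 → 14
14 → 2
14 → 13
13 → 3
3 → 12
14 → 7
7 → 10
14 → 6
4 → 5
5 → 9
9 → 11
4 → 8
8 → 1

Visit order: 4, 14, 2, 13, 3, 12, 7, 10, 6, 5, 9, 11, 8, 1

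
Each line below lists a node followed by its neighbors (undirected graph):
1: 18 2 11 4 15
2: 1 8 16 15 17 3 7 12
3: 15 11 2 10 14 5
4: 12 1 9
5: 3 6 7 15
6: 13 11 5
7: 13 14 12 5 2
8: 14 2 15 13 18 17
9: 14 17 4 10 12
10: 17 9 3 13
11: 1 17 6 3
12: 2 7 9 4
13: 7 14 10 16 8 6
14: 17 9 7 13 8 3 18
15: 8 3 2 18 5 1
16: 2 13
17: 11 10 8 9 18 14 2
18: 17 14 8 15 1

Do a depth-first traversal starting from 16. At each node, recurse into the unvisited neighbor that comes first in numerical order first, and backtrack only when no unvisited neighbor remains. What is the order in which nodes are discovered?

16 -> 2 -> 1 -> 4 -> 9 -> 10 -> 3 -> 5 -> 6 -> 11 -> 17 -> 8 -> 13 -> 7 -> 12 -> 14 -> 18 -> 15

Visit 16
16 → 2
2 → 1
1 → 4
4 → 9
9 → 10
10 → 3
3 → 5
5 → 6
6 → 11
11 → 17
17 → 8
8 → 13
13 → 7
7 → 12
7 → 14
14 → 18
18 → 15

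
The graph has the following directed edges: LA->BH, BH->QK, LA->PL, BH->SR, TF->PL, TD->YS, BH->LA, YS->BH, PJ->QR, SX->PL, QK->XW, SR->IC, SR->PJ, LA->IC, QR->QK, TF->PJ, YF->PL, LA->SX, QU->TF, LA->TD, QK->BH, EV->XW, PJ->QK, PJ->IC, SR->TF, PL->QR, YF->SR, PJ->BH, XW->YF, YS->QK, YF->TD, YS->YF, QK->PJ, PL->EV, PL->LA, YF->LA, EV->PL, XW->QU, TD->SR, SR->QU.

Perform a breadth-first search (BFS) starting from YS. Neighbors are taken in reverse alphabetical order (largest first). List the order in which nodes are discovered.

Visit YS; enqueue YF, QK, BH → queue [YF, QK, BH]
Visit YF; enqueue TD, SR, PL, LA → queue [QK, BH, TD, SR, PL, LA]
Visit QK; enqueue XW, PJ → queue [BH, TD, SR, PL, LA, XW, PJ]
Visit BH → queue [TD, SR, PL, LA, XW, PJ]
Visit TD → queue [SR, PL, LA, XW, PJ]
Visit SR; enqueue TF, QU, IC → queue [PL, LA, XW, PJ, TF, QU, IC]
Visit PL; enqueue QR, EV → queue [LA, XW, PJ, TF, QU, IC, QR, EV]
Visit LA; enqueue SX → queue [XW, PJ, TF, QU, IC, QR, EV, SX]
Visit XW → queue [PJ, TF, QU, IC, QR, EV, SX]
Visit PJ → queue [TF, QU, IC, QR, EV, SX]
Visit TF → queue [QU, IC, QR, EV, SX]
Visit QU → queue [IC, QR, EV, SX]
Visit IC → queue [QR, EV, SX]
Visit QR → queue [EV, SX]
Visit EV → queue [SX]
Visit SX → queue []

YS YF QK BH TD SR PL LA XW PJ TF QU IC QR EV SX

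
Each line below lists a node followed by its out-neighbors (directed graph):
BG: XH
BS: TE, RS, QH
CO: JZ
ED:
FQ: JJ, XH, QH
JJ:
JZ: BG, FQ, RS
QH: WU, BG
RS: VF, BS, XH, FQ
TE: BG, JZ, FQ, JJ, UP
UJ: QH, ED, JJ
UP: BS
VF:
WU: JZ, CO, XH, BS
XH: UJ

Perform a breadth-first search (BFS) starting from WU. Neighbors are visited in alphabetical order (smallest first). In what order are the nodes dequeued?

WU, BS, CO, JZ, XH, QH, RS, TE, BG, FQ, UJ, VF, JJ, UP, ED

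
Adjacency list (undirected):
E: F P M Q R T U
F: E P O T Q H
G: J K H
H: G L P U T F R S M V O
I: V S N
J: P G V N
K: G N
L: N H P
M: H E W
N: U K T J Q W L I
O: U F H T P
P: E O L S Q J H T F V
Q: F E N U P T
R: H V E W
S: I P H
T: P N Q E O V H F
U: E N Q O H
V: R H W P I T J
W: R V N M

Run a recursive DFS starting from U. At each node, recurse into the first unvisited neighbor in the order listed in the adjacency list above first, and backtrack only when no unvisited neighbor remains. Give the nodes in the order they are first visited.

U, E, F, P, O, H, G, J, V, R, W, N, K, T, Q, L, I, S, M

Visit U
U → E
E → F
F → P
P → O
O → H
H → G
G → J
J → V
V → R
R → W
W → N
N → K
N → T
T → Q
N → L
N → I
I → S
W → M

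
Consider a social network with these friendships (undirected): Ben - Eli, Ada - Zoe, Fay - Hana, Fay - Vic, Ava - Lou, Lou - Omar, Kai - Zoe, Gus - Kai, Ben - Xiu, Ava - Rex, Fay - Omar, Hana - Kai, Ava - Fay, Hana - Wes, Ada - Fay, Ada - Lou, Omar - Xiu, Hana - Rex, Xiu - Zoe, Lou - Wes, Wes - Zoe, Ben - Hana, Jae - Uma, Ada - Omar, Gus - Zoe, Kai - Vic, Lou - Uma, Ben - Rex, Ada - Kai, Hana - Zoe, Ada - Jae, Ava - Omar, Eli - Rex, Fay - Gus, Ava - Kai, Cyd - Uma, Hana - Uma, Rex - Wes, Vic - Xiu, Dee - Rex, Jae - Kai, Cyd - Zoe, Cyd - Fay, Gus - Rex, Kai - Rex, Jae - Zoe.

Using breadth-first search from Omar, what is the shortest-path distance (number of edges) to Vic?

Level 0: Omar
Level 1: Ada, Ava, Fay, Lou, Xiu
Level 2: Ben, Cyd, Gus, Hana, Jae, Kai, Rex, Uma, Vic, Wes, Zoe
Level 3: Dee, Eli
Vic first appears at level 2.

2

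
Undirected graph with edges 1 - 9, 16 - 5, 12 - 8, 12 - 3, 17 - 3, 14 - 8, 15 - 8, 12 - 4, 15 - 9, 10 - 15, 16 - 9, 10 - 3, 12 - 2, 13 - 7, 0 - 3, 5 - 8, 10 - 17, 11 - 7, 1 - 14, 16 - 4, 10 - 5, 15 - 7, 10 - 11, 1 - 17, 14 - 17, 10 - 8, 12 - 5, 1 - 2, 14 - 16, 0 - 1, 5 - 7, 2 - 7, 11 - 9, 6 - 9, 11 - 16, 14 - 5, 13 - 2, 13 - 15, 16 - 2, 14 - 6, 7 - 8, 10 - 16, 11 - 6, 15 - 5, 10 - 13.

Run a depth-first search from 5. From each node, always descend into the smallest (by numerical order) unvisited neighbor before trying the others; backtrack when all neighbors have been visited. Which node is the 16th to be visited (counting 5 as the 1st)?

17

Visit 5
5 → 7
7 → 2
2 → 1
1 → 0
0 → 3
3 → 10
10 → 8
8 → 12
12 → 4
4 → 16
16 → 9
9 → 6
6 → 11
6 → 14
14 → 17
9 → 15
15 → 13

Visit order: 5, 7, 2, 1, 0, 3, 10, 8, 12, 4, 16, 9, 6, 11, 14, 17, 15, 13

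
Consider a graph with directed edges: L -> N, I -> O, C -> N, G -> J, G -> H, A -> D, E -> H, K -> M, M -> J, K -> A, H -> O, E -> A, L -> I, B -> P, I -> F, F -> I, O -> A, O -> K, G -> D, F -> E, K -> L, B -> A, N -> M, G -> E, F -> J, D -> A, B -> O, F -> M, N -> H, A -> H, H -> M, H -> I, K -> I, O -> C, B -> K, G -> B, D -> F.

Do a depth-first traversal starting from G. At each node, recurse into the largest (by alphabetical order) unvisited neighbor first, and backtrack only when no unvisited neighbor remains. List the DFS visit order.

Visit G
G → J
G → H
H → O
O → K
K → M
K → L
L → N
L → I
I → F
F → E
E → A
A → D
O → C
G → B
B → P

G → J → H → O → K → M → L → N → I → F → E → A → D → C → B → P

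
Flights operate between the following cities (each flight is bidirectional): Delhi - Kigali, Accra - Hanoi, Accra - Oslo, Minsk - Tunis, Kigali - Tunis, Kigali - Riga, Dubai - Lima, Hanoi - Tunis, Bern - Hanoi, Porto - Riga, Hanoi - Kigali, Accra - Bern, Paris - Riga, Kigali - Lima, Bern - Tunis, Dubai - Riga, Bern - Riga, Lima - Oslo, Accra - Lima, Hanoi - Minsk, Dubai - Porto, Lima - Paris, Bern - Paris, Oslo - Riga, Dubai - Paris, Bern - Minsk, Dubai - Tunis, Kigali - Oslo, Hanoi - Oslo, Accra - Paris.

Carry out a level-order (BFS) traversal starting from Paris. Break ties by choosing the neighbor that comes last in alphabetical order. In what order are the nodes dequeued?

Paris → Riga → Lima → Dubai → Bern → Accra → Porto → Oslo → Kigali → Tunis → Minsk → Hanoi → Delhi

Visit Paris; enqueue Riga, Lima, Dubai, Bern, Accra → queue [Riga, Lima, Dubai, Bern, Accra]
Visit Riga; enqueue Porto, Oslo, Kigali → queue [Lima, Dubai, Bern, Accra, Porto, Oslo, Kigali]
Visit Lima → queue [Dubai, Bern, Accra, Porto, Oslo, Kigali]
Visit Dubai; enqueue Tunis → queue [Bern, Accra, Porto, Oslo, Kigali, Tunis]
Visit Bern; enqueue Minsk, Hanoi → queue [Accra, Porto, Oslo, Kigali, Tunis, Minsk, Hanoi]
Visit Accra → queue [Porto, Oslo, Kigali, Tunis, Minsk, Hanoi]
Visit Porto → queue [Oslo, Kigali, Tunis, Minsk, Hanoi]
Visit Oslo → queue [Kigali, Tunis, Minsk, Hanoi]
Visit Kigali; enqueue Delhi → queue [Tunis, Minsk, Hanoi, Delhi]
Visit Tunis → queue [Minsk, Hanoi, Delhi]
Visit Minsk → queue [Hanoi, Delhi]
Visit Hanoi → queue [Delhi]
Visit Delhi → queue []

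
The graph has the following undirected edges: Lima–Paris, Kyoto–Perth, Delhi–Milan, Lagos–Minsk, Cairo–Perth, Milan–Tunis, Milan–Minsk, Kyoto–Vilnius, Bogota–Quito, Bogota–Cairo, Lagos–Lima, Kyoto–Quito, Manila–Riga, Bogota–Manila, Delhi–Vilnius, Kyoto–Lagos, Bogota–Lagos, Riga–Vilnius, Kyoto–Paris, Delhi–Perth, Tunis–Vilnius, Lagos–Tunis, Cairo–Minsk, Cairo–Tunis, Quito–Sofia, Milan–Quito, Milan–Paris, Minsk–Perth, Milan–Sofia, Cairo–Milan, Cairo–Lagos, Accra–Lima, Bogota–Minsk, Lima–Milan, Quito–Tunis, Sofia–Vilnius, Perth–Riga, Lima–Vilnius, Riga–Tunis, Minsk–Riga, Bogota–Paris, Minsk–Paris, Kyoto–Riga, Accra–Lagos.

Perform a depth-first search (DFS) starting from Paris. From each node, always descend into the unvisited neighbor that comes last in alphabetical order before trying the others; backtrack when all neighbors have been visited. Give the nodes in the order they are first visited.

Visit Paris
Paris → Minsk
Minsk → Riga
Riga → Vilnius
Vilnius → Tunis
Tunis → Quito
Quito → Sofia
Sofia → Milan
Milan → Lima
Lima → Lagos
Lagos → Kyoto
Kyoto → Perth
Perth → Delhi
Perth → Cairo
Cairo → Bogota
Bogota → Manila
Lagos → Accra

Paris Minsk Riga Vilnius Tunis Quito Sofia Milan Lima Lagos Kyoto Perth Delhi Cairo Bogota Manila Accra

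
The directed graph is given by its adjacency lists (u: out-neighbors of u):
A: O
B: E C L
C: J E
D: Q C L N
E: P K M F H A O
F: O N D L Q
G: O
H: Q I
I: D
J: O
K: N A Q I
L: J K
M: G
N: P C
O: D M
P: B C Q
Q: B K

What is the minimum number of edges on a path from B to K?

2

Level 0: B
Level 1: C, E, L
Level 2: A, F, H, J, K, M, O, P
Level 3: D, G, I, N, Q
K first appears at level 2.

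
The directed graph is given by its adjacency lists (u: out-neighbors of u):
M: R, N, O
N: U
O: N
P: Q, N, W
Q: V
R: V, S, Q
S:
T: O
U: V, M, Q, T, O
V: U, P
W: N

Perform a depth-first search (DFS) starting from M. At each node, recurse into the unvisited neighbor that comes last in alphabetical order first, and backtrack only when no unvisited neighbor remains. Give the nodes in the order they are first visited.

M -> R -> V -> U -> T -> O -> N -> Q -> P -> W -> S

Visit M
M → R
R → V
V → U
U → T
T → O
O → N
U → Q
V → P
P → W
R → S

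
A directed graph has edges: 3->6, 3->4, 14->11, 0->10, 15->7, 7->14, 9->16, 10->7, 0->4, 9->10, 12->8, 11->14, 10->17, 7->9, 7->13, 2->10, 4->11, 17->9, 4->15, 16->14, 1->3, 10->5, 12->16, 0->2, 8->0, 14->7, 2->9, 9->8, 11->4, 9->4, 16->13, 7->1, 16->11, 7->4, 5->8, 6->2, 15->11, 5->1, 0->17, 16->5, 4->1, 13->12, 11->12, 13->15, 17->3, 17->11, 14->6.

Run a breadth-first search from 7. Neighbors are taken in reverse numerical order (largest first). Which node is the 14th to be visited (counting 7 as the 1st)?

3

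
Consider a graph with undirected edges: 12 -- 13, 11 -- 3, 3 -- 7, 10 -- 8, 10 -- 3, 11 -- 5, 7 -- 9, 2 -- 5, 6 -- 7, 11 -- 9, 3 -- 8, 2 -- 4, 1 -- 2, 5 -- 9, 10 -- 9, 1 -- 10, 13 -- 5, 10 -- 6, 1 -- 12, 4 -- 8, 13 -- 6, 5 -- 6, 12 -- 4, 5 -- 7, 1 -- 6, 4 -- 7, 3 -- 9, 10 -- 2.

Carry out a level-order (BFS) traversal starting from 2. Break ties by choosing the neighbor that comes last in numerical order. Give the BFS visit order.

2, 10, 5, 4, 1, 9, 8, 6, 3, 13, 11, 7, 12

Visit 2; enqueue 10, 5, 4, 1 → queue [10, 5, 4, 1]
Visit 10; enqueue 9, 8, 6, 3 → queue [5, 4, 1, 9, 8, 6, 3]
Visit 5; enqueue 13, 11, 7 → queue [4, 1, 9, 8, 6, 3, 13, 11, 7]
Visit 4; enqueue 12 → queue [1, 9, 8, 6, 3, 13, 11, 7, 12]
Visit 1 → queue [9, 8, 6, 3, 13, 11, 7, 12]
Visit 9 → queue [8, 6, 3, 13, 11, 7, 12]
Visit 8 → queue [6, 3, 13, 11, 7, 12]
Visit 6 → queue [3, 13, 11, 7, 12]
Visit 3 → queue [13, 11, 7, 12]
Visit 13 → queue [11, 7, 12]
Visit 11 → queue [7, 12]
Visit 7 → queue [12]
Visit 12 → queue []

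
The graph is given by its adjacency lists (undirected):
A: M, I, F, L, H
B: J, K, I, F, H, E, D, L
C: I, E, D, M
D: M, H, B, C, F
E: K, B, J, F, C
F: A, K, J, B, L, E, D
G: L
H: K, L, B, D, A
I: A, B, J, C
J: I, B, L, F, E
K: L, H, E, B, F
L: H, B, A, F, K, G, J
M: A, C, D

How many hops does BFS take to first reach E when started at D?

Level 0: D
Level 1: B, C, F, H, M
Level 2: A, E, I, J, K, L
Level 3: G
E first appears at level 2.

2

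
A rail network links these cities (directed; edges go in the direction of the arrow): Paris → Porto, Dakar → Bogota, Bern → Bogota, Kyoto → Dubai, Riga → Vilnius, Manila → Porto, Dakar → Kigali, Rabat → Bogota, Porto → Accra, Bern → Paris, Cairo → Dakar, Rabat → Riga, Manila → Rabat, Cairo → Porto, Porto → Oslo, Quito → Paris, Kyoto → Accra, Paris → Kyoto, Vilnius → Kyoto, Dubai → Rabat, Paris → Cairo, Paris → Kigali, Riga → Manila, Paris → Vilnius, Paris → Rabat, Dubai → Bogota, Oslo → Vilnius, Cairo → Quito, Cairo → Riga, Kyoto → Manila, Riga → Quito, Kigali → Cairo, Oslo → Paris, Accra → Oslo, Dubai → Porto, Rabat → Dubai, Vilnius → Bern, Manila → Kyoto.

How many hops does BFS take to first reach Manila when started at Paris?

Level 0: Paris
Level 1: Cairo, Kigali, Kyoto, Porto, Rabat, Vilnius
Level 2: Accra, Bern, Bogota, Dakar, Dubai, Manila, Oslo, Quito, Riga
Manila first appears at level 2.

2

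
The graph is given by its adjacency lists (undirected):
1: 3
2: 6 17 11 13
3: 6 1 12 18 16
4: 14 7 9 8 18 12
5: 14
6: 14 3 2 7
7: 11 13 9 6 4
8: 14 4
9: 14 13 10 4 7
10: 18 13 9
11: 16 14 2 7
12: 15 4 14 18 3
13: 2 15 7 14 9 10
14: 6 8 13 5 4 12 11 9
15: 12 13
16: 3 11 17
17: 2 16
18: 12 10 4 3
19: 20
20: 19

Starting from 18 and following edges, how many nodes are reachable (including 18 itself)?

BFS from 18 visits: 18, 12, 10, 4, 3, 15, 14, 13, 9, 7, 8, 6, 1, 16, 5, 11, 2, 17
Reachable nodes: 18 of 20 total.

18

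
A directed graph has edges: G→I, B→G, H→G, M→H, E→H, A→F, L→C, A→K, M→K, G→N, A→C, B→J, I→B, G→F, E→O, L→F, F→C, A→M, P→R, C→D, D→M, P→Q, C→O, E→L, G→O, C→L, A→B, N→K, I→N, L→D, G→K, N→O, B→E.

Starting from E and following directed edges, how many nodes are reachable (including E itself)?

BFS from E visits: E, O, L, H, F, D, C, G, M, N, K, I, B, J
Reachable nodes: 14 of 18 total.

14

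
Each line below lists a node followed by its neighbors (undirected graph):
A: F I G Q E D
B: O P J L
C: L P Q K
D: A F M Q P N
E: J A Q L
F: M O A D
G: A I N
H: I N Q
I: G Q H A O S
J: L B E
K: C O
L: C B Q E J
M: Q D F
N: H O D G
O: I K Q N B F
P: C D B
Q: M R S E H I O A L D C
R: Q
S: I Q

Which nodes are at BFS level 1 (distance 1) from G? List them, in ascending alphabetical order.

Level 0: G
Level 1: A, I, N
Level 2: D, E, F, H, O, Q, S
Level 3: B, C, J, K, L, M, P, R

A, I, N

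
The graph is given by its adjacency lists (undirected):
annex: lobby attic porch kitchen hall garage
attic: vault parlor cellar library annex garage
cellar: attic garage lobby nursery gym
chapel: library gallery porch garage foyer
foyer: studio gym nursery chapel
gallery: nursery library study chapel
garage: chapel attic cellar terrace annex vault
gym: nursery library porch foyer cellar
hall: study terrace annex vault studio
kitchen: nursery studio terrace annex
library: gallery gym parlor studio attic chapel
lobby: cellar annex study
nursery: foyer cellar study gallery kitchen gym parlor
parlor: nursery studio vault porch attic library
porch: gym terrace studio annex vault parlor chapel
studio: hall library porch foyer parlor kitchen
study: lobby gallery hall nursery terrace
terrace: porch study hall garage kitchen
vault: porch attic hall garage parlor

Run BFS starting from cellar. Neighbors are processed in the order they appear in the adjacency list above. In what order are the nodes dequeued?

cellar, attic, garage, lobby, nursery, gym, vault, parlor, library, annex, chapel, terrace, study, foyer, gallery, kitchen, porch, hall, studio

Visit cellar; enqueue attic, garage, lobby, nursery, gym → queue [attic, garage, lobby, nursery, gym]
Visit attic; enqueue vault, parlor, library, annex → queue [garage, lobby, nursery, gym, vault, parlor, library, annex]
Visit garage; enqueue chapel, terrace → queue [lobby, nursery, gym, vault, parlor, library, annex, chapel, terrace]
Visit lobby; enqueue study → queue [nursery, gym, vault, parlor, library, annex, chapel, terrace, study]
Visit nursery; enqueue foyer, gallery, kitchen → queue [gym, vault, parlor, library, annex, chapel, terrace, study, foyer, gallery, kitchen]
Visit gym; enqueue porch → queue [vault, parlor, library, annex, chapel, terrace, study, foyer, gallery, kitchen, porch]
Visit vault; enqueue hall → queue [parlor, library, annex, chapel, terrace, study, foyer, gallery, kitchen, porch, hall]
Visit parlor; enqueue studio → queue [library, annex, chapel, terrace, study, foyer, gallery, kitchen, porch, hall, studio]
Visit library → queue [annex, chapel, terrace, study, foyer, gallery, kitchen, porch, hall, studio]
Visit annex → queue [chapel, terrace, study, foyer, gallery, kitchen, porch, hall, studio]
Visit chapel → queue [terrace, study, foyer, gallery, kitchen, porch, hall, studio]
Visit terrace → queue [study, foyer, gallery, kitchen, porch, hall, studio]
Visit study → queue [foyer, gallery, kitchen, porch, hall, studio]
Visit foyer → queue [gallery, kitchen, porch, hall, studio]
Visit gallery → queue [kitchen, porch, hall, studio]
Visit kitchen → queue [porch, hall, studio]
Visit porch → queue [hall, studio]
Visit hall → queue [studio]
Visit studio → queue []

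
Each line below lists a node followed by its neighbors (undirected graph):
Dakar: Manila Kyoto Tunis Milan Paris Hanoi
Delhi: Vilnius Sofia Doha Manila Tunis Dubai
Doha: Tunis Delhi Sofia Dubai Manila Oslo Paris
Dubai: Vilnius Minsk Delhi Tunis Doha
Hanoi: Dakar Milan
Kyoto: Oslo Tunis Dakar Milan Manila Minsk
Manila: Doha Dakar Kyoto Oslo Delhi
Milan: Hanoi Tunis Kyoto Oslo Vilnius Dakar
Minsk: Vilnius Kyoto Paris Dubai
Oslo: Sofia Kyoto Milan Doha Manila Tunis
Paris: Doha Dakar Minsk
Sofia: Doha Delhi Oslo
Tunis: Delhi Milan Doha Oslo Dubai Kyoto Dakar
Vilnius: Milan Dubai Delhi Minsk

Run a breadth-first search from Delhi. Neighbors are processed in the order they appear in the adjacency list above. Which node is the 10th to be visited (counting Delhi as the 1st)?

Oslo

Visit Delhi; enqueue Vilnius, Sofia, Doha, Manila, Tunis, Dubai → queue [Vilnius, Sofia, Doha, Manila, Tunis, Dubai]
Visit Vilnius; enqueue Milan, Minsk → queue [Sofia, Doha, Manila, Tunis, Dubai, Milan, Minsk]
Visit Sofia; enqueue Oslo → queue [Doha, Manila, Tunis, Dubai, Milan, Minsk, Oslo]
Visit Doha; enqueue Paris → queue [Manila, Tunis, Dubai, Milan, Minsk, Oslo, Paris]
Visit Manila; enqueue Dakar, Kyoto → queue [Tunis, Dubai, Milan, Minsk, Oslo, Paris, Dakar, Kyoto]
Visit Tunis → queue [Dubai, Milan, Minsk, Oslo, Paris, Dakar, Kyoto]
Visit Dubai → queue [Milan, Minsk, Oslo, Paris, Dakar, Kyoto]
Visit Milan; enqueue Hanoi → queue [Minsk, Oslo, Paris, Dakar, Kyoto, Hanoi]
Visit Minsk → queue [Oslo, Paris, Dakar, Kyoto, Hanoi]
Visit Oslo → queue [Paris, Dakar, Kyoto, Hanoi]
Visit Paris → queue [Dakar, Kyoto, Hanoi]
Visit Dakar → queue [Kyoto, Hanoi]
Visit Kyoto → queue [Hanoi]
Visit Hanoi → queue []

Visit order: Delhi, Vilnius, Sofia, Doha, Manila, Tunis, Dubai, Milan, Minsk, Oslo, Paris, Dakar, Kyoto, Hanoi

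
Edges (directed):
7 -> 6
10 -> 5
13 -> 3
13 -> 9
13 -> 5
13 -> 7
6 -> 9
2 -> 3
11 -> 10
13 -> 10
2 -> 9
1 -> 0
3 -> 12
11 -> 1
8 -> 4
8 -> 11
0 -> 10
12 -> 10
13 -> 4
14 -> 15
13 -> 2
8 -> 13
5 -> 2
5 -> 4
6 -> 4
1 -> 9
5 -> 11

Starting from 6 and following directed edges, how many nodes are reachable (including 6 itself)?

BFS from 6 visits: 6, 9, 4
Reachable nodes: 3 of 16 total.

3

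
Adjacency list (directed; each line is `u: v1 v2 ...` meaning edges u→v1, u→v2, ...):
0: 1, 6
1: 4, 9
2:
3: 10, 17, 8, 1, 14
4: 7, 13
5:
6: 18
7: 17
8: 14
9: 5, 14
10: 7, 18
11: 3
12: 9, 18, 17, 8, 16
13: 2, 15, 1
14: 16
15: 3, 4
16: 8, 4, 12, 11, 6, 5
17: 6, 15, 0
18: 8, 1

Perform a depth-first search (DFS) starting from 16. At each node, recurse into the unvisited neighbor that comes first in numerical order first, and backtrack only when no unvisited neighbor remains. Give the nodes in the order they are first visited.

16, 4, 7, 17, 0, 1, 9, 5, 14, 6, 18, 8, 15, 3, 10, 13, 2, 11, 12

Visit 16
16 → 4
4 → 7
7 → 17
17 → 0
0 → 1
1 → 9
9 → 5
9 → 14
0 → 6
6 → 18
18 → 8
17 → 15
15 → 3
3 → 10
4 → 13
13 → 2
16 → 11
16 → 12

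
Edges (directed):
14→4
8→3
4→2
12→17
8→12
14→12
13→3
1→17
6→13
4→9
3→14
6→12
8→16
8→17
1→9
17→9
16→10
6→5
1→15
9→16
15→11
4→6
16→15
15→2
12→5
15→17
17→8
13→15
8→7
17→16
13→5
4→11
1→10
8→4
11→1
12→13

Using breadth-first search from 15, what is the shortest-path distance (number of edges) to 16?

2

Level 0: 15
Level 1: 2, 11, 17
Level 2: 1, 8, 9, 16
Level 3: 3, 4, 7, 10, 12
Level 4: 5, 6, 13, 14
16 first appears at level 2.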